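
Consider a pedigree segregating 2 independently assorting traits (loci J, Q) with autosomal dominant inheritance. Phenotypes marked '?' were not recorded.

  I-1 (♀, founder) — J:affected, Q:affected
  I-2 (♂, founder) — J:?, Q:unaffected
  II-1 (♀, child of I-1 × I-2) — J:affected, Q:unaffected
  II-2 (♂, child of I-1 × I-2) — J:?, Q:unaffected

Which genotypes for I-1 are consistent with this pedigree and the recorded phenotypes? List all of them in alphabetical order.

J/I-1 aff ·: Jj|JJ
J/I-2 ? ·: jj|Jj|JJ
J/II-1 aff I-1×I-2: Jj|JJ
J/II-2 ? I-1×I-2: jj|Jj|JJ
⇒ J over [I-1,I-2,II-1,II-2]: 18 consistent
Q/I-1 aff ·: Qq
Q/I-2 un ·: qq
Q/II-1 un I-1×I-2: qq
Q/II-2 un I-1×I-2: qq
⇒ Q over [I-1,I-2,II-1,II-2]: 1 consistent

I-1 ∈ {JJ Qq, Jj Qq}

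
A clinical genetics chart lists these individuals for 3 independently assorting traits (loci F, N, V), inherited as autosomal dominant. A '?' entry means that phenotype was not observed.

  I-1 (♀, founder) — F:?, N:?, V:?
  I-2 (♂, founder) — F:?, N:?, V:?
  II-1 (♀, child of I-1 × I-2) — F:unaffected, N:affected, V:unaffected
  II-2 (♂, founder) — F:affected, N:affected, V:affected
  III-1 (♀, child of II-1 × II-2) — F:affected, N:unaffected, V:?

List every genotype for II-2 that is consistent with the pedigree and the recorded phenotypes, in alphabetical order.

II-2 ∈ {FF Nn VV, FF Nn Vv, Ff Nn VV, Ff Nn Vv}

F/I-1 ? ·: ff|Ff
F/I-2 ? ·: ff|Ff
F/II-1 un I-1×I-2: ff
F/II-2 aff ·: Ff|FF
F/III-1 aff II-1×II-2: Ff
⇒ F over [I-1,I-2,II-1,II-2,III-1]: 8 consistent
N/I-1 ? ·: nn|Nn|NN
N/I-2 ? ·: nn|Nn|NN
N/II-1 aff I-1×I-2: Nn
N/II-2 aff ·: Nn
N/III-1 un II-1×II-2: nn
⇒ N over [I-1,I-2,II-1,II-2,III-1]: 7 consistent
V/I-1 ? ·: vv|Vv
V/I-2 ? ·: vv|Vv
V/II-1 un I-1×I-2: vv
V/II-2 aff ·: Vv|VV
V/III-1 ? II-1×II-2: vv|Vv
⇒ V over [I-1,I-2,II-1,II-2,III-1]: 12 consistent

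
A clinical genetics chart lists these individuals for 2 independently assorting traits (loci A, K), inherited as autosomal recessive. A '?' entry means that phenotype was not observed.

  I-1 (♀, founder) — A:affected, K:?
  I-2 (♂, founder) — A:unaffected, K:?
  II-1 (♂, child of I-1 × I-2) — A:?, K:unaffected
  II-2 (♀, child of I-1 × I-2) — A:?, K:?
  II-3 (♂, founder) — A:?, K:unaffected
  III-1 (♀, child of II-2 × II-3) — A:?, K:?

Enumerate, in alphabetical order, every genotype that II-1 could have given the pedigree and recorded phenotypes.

II-1 ∈ {Aa KK, Aa Kk, aa KK, aa Kk}

A/I-1 aff ·: aa
A/I-2 un ·: AA|Aa
A/II-1 ? I-1×I-2: Aa|aa
A/II-2 ? I-1×I-2: Aa|aa
A/II-3 ? ·: AA|Aa|aa
A/III-1 ? II-2×II-3: AA|Aa|aa
⇒ A over [I-1,I-2,II-1,II-2,II-3,III-1]: 29 consistent
K/I-1 ? ·: KK|Kk|kk
K/I-2 ? ·: KK|Kk|kk
K/II-1 un I-1×I-2: KK|Kk
K/II-2 ? I-1×I-2: KK|Kk|kk
K/II-3 un ·: KK|Kk
K/III-1 ? II-2×II-3: KK|Kk|kk
⇒ K over [I-1,I-2,II-1,II-2,II-3,III-1]: 83 consistent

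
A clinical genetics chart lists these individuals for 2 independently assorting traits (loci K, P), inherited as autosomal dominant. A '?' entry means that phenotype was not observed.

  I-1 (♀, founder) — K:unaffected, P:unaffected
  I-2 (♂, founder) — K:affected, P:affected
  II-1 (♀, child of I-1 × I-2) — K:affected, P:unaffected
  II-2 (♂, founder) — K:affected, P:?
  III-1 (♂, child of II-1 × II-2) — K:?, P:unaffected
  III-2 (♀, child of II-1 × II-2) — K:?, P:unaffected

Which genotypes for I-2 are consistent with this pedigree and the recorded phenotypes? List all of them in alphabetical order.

K/I-1 un ·: kk
K/I-2 aff ·: Kk|KK
K/II-1 aff I-1×I-2: Kk
K/II-2 aff ·: Kk|KK
K/III-1 ? II-1×II-2: kk|Kk|KK
K/III-2 ? II-1×II-2: kk|Kk|KK
⇒ K over [I-1,I-2,II-1,II-2,III-1,III-2]: 26 consistent
P/I-1 un ·: pp
P/I-2 aff ·: Pp
P/II-1 un I-1×I-2: pp
P/II-2 ? ·: pp|Pp
P/III-1 un II-1×II-2: pp
P/III-2 un II-1×II-2: pp
⇒ P over [I-1,I-2,II-1,II-2,III-1,III-2]: 2 consistent

I-2 ∈ {KK Pp, Kk Pp}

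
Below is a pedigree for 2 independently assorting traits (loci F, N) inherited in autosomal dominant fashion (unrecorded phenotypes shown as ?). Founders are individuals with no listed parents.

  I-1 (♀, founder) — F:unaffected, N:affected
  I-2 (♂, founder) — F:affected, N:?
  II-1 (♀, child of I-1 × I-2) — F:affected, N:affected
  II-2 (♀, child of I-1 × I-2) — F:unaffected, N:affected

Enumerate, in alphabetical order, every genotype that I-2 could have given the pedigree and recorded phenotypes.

I-2 ∈ {Ff NN, Ff Nn, Ff nn}

F/I-1 un ·: ff
F/I-2 aff ·: Ff
F/II-1 aff I-1×I-2: Ff
F/II-2 un I-1×I-2: ff
⇒ F over [I-1,I-2,II-1,II-2]: 1 consistent
N/I-1 aff ·: Nn|NN
N/I-2 ? ·: nn|Nn|NN
N/II-1 aff I-1×I-2: Nn|NN
N/II-2 aff I-1×I-2: Nn|NN
⇒ N over [I-1,I-2,II-1,II-2]: 15 consistent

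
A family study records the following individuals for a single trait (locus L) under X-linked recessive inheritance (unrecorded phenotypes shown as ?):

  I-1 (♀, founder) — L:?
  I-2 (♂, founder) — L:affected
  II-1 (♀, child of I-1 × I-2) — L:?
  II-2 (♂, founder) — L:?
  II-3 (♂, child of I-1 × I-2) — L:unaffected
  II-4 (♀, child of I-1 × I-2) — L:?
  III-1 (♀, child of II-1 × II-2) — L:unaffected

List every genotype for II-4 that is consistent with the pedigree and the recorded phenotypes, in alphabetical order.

II-4 ∈ {X^LX^l, X^lX^l}

L/I-1 ? ·: X^LX^L|X^LX^l
L/I-2 aff ·: X^lY
L/II-1 ? I-1×I-2: X^LX^l|X^lX^l
L/II-2 ? ·: X^LY|X^lY
L/II-3 un I-1×I-2: X^LY
L/II-4 ? I-1×I-2: X^LX^l|X^lX^l
L/III-1 un II-1×II-2: X^LX^L|X^LX^l
⇒ L over [I-1,I-2,II-1,II-2,II-3,II-4,III-1]: 11 consistent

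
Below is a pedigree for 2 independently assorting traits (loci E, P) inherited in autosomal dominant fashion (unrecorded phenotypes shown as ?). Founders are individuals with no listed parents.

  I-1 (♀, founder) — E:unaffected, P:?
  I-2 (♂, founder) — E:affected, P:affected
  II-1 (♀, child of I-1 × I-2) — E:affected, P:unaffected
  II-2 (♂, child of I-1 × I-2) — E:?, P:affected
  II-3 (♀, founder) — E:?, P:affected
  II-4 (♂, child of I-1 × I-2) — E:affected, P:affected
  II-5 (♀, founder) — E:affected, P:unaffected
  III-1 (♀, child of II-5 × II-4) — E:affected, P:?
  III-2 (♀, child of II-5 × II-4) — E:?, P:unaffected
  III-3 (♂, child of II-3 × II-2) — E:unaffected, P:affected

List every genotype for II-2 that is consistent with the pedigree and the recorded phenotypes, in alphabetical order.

II-2 ∈ {Ee PP, Ee Pp, ee PP, ee Pp}

E/I-1 un ·: ee
E/I-2 aff ·: Ee|EE
E/II-1 aff I-1×I-2: Ee
E/II-2 ? I-1×I-2: ee|Ee
E/II-3 ? ·: ee|Ee
E/II-4 aff I-1×I-2: Ee
E/II-5 aff ·: Ee|EE
E/III-1 aff II-5×II-4: Ee|EE
E/III-2 ? II-5×II-4: ee|Ee|EE
E/III-3 un II-3×II-2: ee
⇒ E over [I-1,I-2,II-1,II-2,II-3,II-4,II-5,III-1,III-2,III-3]: 60 consistent
P/I-1 ? ·: pp|Pp
P/I-2 aff ·: Pp
P/II-1 un I-1×I-2: pp
P/II-2 aff I-1×I-2: Pp|PP
P/II-3 aff ·: Pp|PP
P/II-4 aff I-1×I-2: Pp
P/II-5 un ·: pp
P/III-1 ? II-5×II-4: pp|Pp
P/III-2 un II-5×II-4: pp
P/III-3 aff II-3×II-2: Pp|PP
⇒ P over [I-1,I-2,II-1,II-2,II-3,II-4,II-5,III-1,III-2,III-3]: 22 consistent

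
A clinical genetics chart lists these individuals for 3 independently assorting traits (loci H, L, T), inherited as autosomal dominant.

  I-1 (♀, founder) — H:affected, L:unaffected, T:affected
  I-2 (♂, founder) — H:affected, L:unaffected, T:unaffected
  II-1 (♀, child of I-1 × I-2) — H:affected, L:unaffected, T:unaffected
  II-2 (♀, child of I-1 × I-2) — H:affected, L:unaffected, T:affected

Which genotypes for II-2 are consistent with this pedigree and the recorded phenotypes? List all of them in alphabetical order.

H/I-1 aff ·: Hh|HH
H/I-2 aff ·: Hh|HH
H/II-1 aff I-1×I-2: Hh|HH
H/II-2 aff I-1×I-2: Hh|HH
⇒ H over [I-1,I-2,II-1,II-2]: 13 consistent
L/I-1 un ·: ll
L/I-2 un ·: ll
L/II-1 un I-1×I-2: ll
L/II-2 un I-1×I-2: ll
⇒ L over [I-1,I-2,II-1,II-2]: 1 consistent
T/I-1 aff ·: Tt
T/I-2 un ·: tt
T/II-1 un I-1×I-2: tt
T/II-2 aff I-1×I-2: Tt
⇒ T over [I-1,I-2,II-1,II-2]: 1 consistent

II-2 ∈ {HH ll Tt, Hh ll Tt}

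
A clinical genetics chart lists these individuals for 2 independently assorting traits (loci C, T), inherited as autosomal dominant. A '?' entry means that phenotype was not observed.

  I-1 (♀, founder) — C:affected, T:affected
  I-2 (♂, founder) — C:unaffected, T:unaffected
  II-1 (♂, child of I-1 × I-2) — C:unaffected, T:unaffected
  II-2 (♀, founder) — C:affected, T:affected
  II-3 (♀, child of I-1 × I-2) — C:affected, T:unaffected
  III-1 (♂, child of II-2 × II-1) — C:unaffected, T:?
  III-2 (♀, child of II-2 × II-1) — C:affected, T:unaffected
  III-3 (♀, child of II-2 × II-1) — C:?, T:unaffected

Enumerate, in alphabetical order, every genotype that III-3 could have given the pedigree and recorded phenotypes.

III-3 ∈ {Cc tt, cc tt}

C/I-1 aff ·: Cc
C/I-2 un ·: cc
C/II-1 un I-1×I-2: cc
C/II-2 aff ·: Cc
C/II-3 aff I-1×I-2: Cc
C/III-1 un II-2×II-1: cc
C/III-2 aff II-2×II-1: Cc
C/III-3 ? II-2×II-1: cc|Cc
⇒ C over [I-1,I-2,II-1,II-2,II-3,III-1,III-2,III-3]: 2 consistent
T/I-1 aff ·: Tt
T/I-2 un ·: tt
T/II-1 un I-1×I-2: tt
T/II-2 aff ·: Tt
T/II-3 un I-1×I-2: tt
T/III-1 ? II-2×II-1: tt|Tt
T/III-2 un II-2×II-1: tt
T/III-3 un II-2×II-1: tt
⇒ T over [I-1,I-2,II-1,II-2,II-3,III-1,III-2,III-3]: 2 consistent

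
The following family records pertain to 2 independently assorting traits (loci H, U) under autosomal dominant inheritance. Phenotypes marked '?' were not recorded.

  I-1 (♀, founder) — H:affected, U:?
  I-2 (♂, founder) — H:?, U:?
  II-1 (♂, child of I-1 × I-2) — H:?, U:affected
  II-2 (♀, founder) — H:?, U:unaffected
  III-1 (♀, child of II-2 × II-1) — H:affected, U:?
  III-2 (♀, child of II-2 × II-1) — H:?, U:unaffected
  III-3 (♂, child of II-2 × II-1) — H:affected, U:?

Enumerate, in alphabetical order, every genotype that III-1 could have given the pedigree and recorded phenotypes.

III-1 ∈ {HH Uu, HH uu, Hh Uu, Hh uu}

H/I-1 aff ·: Hh|HH
H/I-2 ? ·: hh|Hh|HH
H/II-1 ? I-1×I-2: hh|Hh|HH
H/II-2 ? ·: hh|Hh|HH
H/III-1 aff II-2×II-1: Hh|HH
H/III-2 ? II-2×II-1: hh|Hh|HH
H/III-3 aff II-2×II-1: Hh|HH
⇒ H over [I-1,I-2,II-1,II-2,III-1,III-2,III-3]: 156 consistent
U/I-1 ? ·: uu|Uu|UU
U/I-2 ? ·: uu|Uu|UU
U/II-1 aff I-1×I-2: Uu
U/II-2 un ·: uu
U/III-1 ? II-2×II-1: uu|Uu
U/III-2 un II-2×II-1: uu
U/III-3 ? II-2×II-1: uu|Uu
⇒ U over [I-1,I-2,II-1,II-2,III-1,III-2,III-3]: 28 consistent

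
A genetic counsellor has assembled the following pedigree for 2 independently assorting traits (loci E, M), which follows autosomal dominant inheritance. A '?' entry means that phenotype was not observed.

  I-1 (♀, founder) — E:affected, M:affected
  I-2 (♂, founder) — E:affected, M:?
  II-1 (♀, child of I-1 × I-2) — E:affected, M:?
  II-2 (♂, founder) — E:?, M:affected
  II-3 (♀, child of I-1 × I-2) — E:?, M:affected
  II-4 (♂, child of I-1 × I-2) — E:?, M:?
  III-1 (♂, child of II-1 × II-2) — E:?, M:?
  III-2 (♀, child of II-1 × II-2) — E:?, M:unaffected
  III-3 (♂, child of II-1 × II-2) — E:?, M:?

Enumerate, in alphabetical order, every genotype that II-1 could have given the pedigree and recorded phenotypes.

E/I-1 aff ·: Ee|EE
E/I-2 aff ·: Ee|EE
E/II-1 aff I-1×I-2: Ee|EE
E/II-2 ? ·: ee|Ee|EE
E/II-3 ? I-1×I-2: ee|Ee|EE
E/II-4 ? I-1×I-2: ee|Ee|EE
E/III-1 ? II-1×II-2: ee|Ee|EE
E/III-2 ? II-1×II-2: ee|Ee|EE
E/III-3 ? II-1×II-2: ee|Ee|EE
⇒ E over [I-1,I-2,II-1,II-2,II-3,II-4,III-1,III-2,III-3]: 911 consistent
M/I-1 aff ·: Mm|MM
M/I-2 ? ·: mm|Mm|MM
M/II-1 ? I-1×I-2: mm|Mm
M/II-2 aff ·: Mm
M/II-3 aff I-1×I-2: Mm|MM
M/II-4 ? I-1×I-2: mm|Mm|MM
M/III-1 ? II-1×II-2: mm|Mm|MM
M/III-2 un II-1×II-2: mm
M/III-3 ? II-1×II-2: mm|Mm|MM
⇒ M over [I-1,I-2,II-1,II-2,II-3,II-4,III-1,III-2,III-3]: 185 consistent

II-1 ∈ {EE Mm, EE mm, Ee Mm, Ee mm}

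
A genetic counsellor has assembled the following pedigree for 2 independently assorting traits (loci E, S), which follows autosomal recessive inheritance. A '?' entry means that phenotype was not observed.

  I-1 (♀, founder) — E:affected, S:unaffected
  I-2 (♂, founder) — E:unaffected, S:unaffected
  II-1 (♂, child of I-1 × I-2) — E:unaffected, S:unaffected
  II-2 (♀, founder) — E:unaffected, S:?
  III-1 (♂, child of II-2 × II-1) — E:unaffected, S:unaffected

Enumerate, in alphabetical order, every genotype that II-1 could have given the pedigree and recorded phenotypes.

E/I-1 aff ·: ee
E/I-2 un ·: EE|Ee
E/II-1 un I-1×I-2: Ee
E/II-2 un ·: EE|Ee
E/III-1 un II-2×II-1: EE|Ee
⇒ E over [I-1,I-2,II-1,II-2,III-1]: 8 consistent
S/I-1 un ·: SS|Ss
S/I-2 un ·: SS|Ss
S/II-1 un I-1×I-2: SS|Ss
S/II-2 ? ·: SS|Ss|ss
S/III-1 un II-2×II-1: SS|Ss
⇒ S over [I-1,I-2,II-1,II-2,III-1]: 31 consistent

II-1 ∈ {Ee SS, Ee Ss}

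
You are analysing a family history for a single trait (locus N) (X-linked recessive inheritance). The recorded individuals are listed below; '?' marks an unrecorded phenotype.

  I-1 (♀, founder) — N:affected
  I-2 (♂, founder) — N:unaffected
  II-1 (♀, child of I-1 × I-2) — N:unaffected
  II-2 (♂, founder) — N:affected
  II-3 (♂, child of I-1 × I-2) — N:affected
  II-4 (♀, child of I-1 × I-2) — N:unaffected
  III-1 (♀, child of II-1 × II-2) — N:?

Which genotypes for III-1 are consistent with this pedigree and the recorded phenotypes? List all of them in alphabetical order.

N/I-1 aff ·: X^nX^n
N/I-2 un ·: X^NY
N/II-1 un I-1×I-2: X^NX^n
N/II-2 aff ·: X^nY
N/II-3 aff I-1×I-2: X^nY
N/II-4 un I-1×I-2: X^NX^n
N/III-1 ? II-1×II-2: X^NX^n|X^nX^n
⇒ N over [I-1,I-2,II-1,II-2,II-3,II-4,III-1]: 2 consistent

III-1 ∈ {X^NX^n, X^nX^n}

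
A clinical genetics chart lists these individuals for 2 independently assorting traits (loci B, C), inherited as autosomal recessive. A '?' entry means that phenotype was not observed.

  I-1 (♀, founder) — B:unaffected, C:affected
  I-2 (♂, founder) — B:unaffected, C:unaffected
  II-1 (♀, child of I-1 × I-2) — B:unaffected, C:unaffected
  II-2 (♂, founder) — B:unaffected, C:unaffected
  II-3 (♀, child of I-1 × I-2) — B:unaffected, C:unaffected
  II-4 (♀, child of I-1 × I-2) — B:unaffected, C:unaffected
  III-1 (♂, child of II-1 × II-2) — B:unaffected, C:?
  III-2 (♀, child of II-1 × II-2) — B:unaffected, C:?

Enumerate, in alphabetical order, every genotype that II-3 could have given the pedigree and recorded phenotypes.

B/I-1 un ·: BB|Bb
B/I-2 un ·: BB|Bb
B/II-1 un I-1×I-2: BB|Bb
B/II-2 un ·: BB|Bb
B/II-3 un I-1×I-2: BB|Bb
B/II-4 un I-1×I-2: BB|Bb
B/III-1 un II-1×II-2: BB|Bb
B/III-2 un II-1×II-2: BB|Bb
⇒ B over [I-1,I-2,II-1,II-2,II-3,II-4,III-1,III-2]: 161 consistent
C/I-1 aff ·: cc
C/I-2 un ·: CC|Cc
C/II-1 un I-1×I-2: Cc
C/II-2 un ·: CC|Cc
C/II-3 un I-1×I-2: Cc
C/II-4 un I-1×I-2: Cc
C/III-1 ? II-1×II-2: CC|Cc|cc
C/III-2 ? II-1×II-2: CC|Cc|cc
⇒ C over [I-1,I-2,II-1,II-2,II-3,II-4,III-1,III-2]: 26 consistent

II-3 ∈ {BB Cc, Bb Cc}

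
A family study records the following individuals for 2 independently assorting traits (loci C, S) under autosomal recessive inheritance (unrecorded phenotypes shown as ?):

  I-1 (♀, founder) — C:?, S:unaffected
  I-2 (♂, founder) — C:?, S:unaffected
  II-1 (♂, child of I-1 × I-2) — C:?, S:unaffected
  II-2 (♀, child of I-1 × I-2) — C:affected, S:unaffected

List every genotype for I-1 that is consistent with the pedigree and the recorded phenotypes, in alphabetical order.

I-1 ∈ {Cc SS, Cc Ss, cc SS, cc Ss}

C/I-1 ? ·: Cc|cc
C/I-2 ? ·: Cc|cc
C/II-1 ? I-1×I-2: CC|Cc|cc
C/II-2 aff I-1×I-2: cc
⇒ C over [I-1,I-2,II-1,II-2]: 8 consistent
S/I-1 un ·: SS|Ss
S/I-2 un ·: SS|Ss
S/II-1 un I-1×I-2: SS|Ss
S/II-2 un I-1×I-2: SS|Ss
⇒ S over [I-1,I-2,II-1,II-2]: 13 consistent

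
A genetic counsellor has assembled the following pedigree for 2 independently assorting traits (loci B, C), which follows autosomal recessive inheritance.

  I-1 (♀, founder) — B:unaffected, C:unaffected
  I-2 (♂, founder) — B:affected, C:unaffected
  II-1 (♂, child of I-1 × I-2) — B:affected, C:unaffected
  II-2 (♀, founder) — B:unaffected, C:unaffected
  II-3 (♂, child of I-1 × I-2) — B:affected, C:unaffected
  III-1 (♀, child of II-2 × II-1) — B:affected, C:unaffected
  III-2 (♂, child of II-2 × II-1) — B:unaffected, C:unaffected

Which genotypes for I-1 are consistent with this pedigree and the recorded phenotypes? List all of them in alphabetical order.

I-1 ∈ {Bb CC, Bb Cc}

B/I-1 un ·: Bb
B/I-2 aff ·: bb
B/II-1 aff I-1×I-2: bb
B/II-2 un ·: Bb
B/II-3 aff I-1×I-2: bb
B/III-1 aff II-2×II-1: bb
B/III-2 un II-2×II-1: Bb
⇒ B over [I-1,I-2,II-1,II-2,II-3,III-1,III-2]: 1 consistent
C/I-1 un ·: CC|Cc
C/I-2 un ·: CC|Cc
C/II-1 un I-1×I-2: CC|Cc
C/II-2 un ·: CC|Cc
C/II-3 un I-1×I-2: CC|Cc
C/III-1 un II-2×II-1: CC|Cc
C/III-2 un II-2×II-1: CC|Cc
⇒ C over [I-1,I-2,II-1,II-2,II-3,III-1,III-2]: 83 consistent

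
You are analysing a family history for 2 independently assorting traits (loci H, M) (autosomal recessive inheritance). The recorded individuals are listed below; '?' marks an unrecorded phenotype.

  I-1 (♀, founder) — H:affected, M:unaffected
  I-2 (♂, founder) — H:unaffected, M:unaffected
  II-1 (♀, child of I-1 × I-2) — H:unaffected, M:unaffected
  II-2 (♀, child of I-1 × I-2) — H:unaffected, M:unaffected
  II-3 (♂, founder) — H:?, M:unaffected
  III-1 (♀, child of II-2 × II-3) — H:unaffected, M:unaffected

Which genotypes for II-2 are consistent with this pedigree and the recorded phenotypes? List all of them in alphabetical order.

H/I-1 aff ·: hh
H/I-2 un ·: HH|Hh
H/II-1 un I-1×I-2: Hh
H/II-2 un I-1×I-2: Hh
H/II-3 ? ·: HH|Hh|hh
H/III-1 un II-2×II-3: HH|Hh
⇒ H over [I-1,I-2,II-1,II-2,II-3,III-1]: 10 consistent
M/I-1 un ·: MM|Mm
M/I-2 un ·: MM|Mm
M/II-1 un I-1×I-2: MM|Mm
M/II-2 un I-1×I-2: MM|Mm
M/II-3 un ·: MM|Mm
M/III-1 un II-2×II-3: MM|Mm
⇒ M over [I-1,I-2,II-1,II-2,II-3,III-1]: 45 consistent

II-2 ∈ {Hh MM, Hh Mm}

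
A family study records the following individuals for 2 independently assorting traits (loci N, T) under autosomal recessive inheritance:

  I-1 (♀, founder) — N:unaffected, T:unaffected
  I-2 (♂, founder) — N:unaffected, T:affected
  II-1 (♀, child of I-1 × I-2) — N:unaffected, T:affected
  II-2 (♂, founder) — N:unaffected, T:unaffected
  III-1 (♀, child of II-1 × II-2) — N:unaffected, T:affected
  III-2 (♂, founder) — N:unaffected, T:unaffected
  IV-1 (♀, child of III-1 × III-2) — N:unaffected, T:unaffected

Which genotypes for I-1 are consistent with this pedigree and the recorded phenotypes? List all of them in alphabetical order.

N/I-1 un ·: NN|Nn
N/I-2 un ·: NN|Nn
N/II-1 un I-1×I-2: NN|Nn
N/II-2 un ·: NN|Nn
N/III-1 un II-1×II-2: NN|Nn
N/III-2 un ·: NN|Nn
N/IV-1 un III-1×III-2: NN|Nn
⇒ N over [I-1,I-2,II-1,II-2,III-1,III-2,IV-1]: 82 consistent
T/I-1 un ·: Tt
T/I-2 aff ·: tt
T/II-1 aff I-1×I-2: tt
T/II-2 un ·: Tt
T/III-1 aff II-1×II-2: tt
T/III-2 un ·: TT|Tt
T/IV-1 un III-1×III-2: Tt
⇒ T over [I-1,I-2,II-1,II-2,III-1,III-2,IV-1]: 2 consistent

I-1 ∈ {NN Tt, Nn Tt}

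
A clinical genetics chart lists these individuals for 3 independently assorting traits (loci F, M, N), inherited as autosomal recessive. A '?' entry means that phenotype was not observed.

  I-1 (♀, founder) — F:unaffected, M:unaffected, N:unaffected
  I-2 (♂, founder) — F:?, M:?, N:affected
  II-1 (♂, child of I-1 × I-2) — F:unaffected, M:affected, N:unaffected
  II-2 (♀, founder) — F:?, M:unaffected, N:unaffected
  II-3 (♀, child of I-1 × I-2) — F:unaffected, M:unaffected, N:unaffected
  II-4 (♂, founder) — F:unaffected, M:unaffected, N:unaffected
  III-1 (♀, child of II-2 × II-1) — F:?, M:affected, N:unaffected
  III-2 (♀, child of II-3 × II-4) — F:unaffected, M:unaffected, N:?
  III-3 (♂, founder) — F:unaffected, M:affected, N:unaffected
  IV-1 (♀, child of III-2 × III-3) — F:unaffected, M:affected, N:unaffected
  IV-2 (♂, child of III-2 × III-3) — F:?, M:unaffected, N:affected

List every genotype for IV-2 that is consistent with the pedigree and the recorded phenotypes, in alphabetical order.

F/I-1 un ·: FF|Ff
F/I-2 ? ·: FF|Ff|ff
F/II-1 un I-1×I-2: FF|Ff
F/II-2 ? ·: FF|Ff|ff
F/II-3 un I-1×I-2: FF|Ff
F/II-4 un ·: FF|Ff
F/III-1 ? II-2×II-1: FF|Ff|ff
F/III-2 un II-3×II-4: FF|Ff
F/III-3 un ·: FF|Ff
F/IV-1 un III-2×III-3: FF|Ff
F/IV-2 ? III-2×III-3: FF|Ff|ff
⇒ F over [I-1,I-2,II-1,II-2,II-3,II-4,III-1,III-2,III-3,IV-1,IV-2]: 2150 consistent
M/I-1 un ·: Mm
M/I-2 ? ·: Mm|mm
M/II-1 aff I-1×I-2: mm
M/II-2 un ·: Mm
M/II-3 un I-1×I-2: MM|Mm
M/II-4 un ·: MM|Mm
M/III-1 aff II-2×II-1: mm
M/III-2 un II-3×II-4: Mm
M/III-3 aff ·: mm
M/IV-1 aff III-2×III-3: mm
M/IV-2 un III-2×III-3: Mm
⇒ M over [I-1,I-2,II-1,II-2,II-3,II-4,III-1,III-2,III-3,IV-1,IV-2]: 5 consistent
N/I-1 un ·: NN|Nn
N/I-2 aff ·: nn
N/II-1 un I-1×I-2: Nn
N/II-2 un ·: NN|Nn
N/II-3 un I-1×I-2: Nn
N/II-4 un ·: NN|Nn
N/III-1 un II-2×II-1: NN|Nn
N/III-2 ? II-3×II-4: Nn|nn
N/III-3 un ·: Nn
N/IV-1 un III-2×III-3: NN|Nn
N/IV-2 aff III-2×III-3: nn
⇒ N over [I-1,I-2,II-1,II-2,II-3,II-4,III-1,III-2,III-3,IV-1,IV-2]: 40 consistent

IV-2 ∈ {FF Mm nn, Ff Mm nn, ff Mm nn}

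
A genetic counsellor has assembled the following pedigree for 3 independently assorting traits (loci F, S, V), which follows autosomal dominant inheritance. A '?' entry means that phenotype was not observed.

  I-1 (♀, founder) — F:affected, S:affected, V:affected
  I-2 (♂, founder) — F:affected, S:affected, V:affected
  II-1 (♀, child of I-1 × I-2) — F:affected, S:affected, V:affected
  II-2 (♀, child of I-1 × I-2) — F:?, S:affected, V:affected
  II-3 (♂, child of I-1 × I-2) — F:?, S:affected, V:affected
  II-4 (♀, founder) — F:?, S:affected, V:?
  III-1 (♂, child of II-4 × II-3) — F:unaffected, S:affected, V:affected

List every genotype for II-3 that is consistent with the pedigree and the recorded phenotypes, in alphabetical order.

F/I-1 aff ·: Ff|FF
F/I-2 aff ·: Ff|FF
F/II-1 aff I-1×I-2: Ff|FF
F/II-2 ? I-1×I-2: ff|Ff|FF
F/II-3 ? I-1×I-2: ff|Ff
F/II-4 ? ·: ff|Ff
F/III-1 un II-4×II-3: ff
⇒ F over [I-1,I-2,II-1,II-2,II-3,II-4,III-1]: 40 consistent
S/I-1 aff ·: Ss|SS
S/I-2 aff ·: Ss|SS
S/II-1 aff I-1×I-2: Ss|SS
S/II-2 aff I-1×I-2: Ss|SS
S/II-3 aff I-1×I-2: Ss|SS
S/II-4 aff ·: Ss|SS
S/III-1 aff II-4×II-3: Ss|SS
⇒ S over [I-1,I-2,II-1,II-2,II-3,II-4,III-1]: 87 consistent
V/I-1 aff ·: Vv|VV
V/I-2 aff ·: Vv|VV
V/II-1 aff I-1×I-2: Vv|VV
V/II-2 aff I-1×I-2: Vv|VV
V/II-3 aff I-1×I-2: Vv|VV
V/II-4 ? ·: vv|Vv|VV
V/III-1 aff II-4×II-3: Vv|VV
⇒ V over [I-1,I-2,II-1,II-2,II-3,II-4,III-1]: 112 consistent

II-3 ∈ {Ff SS VV, Ff SS Vv, Ff Ss VV, Ff Ss Vv, ff SS VV, ff SS Vv, ff Ss VV, ff Ss Vv}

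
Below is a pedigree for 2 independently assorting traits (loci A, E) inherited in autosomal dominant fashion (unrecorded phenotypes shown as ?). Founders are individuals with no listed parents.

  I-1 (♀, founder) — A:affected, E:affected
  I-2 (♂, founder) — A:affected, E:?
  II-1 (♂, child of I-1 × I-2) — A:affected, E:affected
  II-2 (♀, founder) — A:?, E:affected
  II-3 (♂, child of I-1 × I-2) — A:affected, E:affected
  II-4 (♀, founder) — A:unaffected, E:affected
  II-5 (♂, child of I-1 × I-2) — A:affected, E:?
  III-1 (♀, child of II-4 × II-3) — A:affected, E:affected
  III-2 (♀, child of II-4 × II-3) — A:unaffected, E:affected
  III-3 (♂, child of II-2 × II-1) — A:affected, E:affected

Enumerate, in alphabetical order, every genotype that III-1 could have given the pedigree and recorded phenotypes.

III-1 ∈ {Aa EE, Aa Ee}

A/I-1 aff ·: Aa|AA
A/I-2 aff ·: Aa|AA
A/II-1 aff I-1×I-2: Aa|AA
A/II-2 ? ·: aa|Aa|AA
A/II-3 aff I-1×I-2: Aa
A/II-4 un ·: aa
A/II-5 aff I-1×I-2: Aa|AA
A/III-1 aff II-4×II-3: Aa
A/III-2 un II-4×II-3: aa
A/III-3 aff II-2×II-1: Aa|AA
⇒ A over [I-1,I-2,II-1,II-2,II-3,II-4,II-5,III-1,III-2,III-3]: 54 consistent
E/I-1 aff ·: Ee|EE
E/I-2 ? ·: ee|Ee|EE
E/II-1 aff I-1×I-2: Ee|EE
E/II-2 aff ·: Ee|EE
E/II-3 aff I-1×I-2: Ee|EE
E/II-4 aff ·: Ee|EE
E/II-5 ? I-1×I-2: ee|Ee|EE
E/III-1 aff II-4×II-3: Ee|EE
E/III-2 aff II-4×II-3: Ee|EE
E/III-3 aff II-2×II-1: Ee|EE
⇒ E over [I-1,I-2,II-1,II-2,II-3,II-4,II-5,III-1,III-2,III-3]: 748 consistent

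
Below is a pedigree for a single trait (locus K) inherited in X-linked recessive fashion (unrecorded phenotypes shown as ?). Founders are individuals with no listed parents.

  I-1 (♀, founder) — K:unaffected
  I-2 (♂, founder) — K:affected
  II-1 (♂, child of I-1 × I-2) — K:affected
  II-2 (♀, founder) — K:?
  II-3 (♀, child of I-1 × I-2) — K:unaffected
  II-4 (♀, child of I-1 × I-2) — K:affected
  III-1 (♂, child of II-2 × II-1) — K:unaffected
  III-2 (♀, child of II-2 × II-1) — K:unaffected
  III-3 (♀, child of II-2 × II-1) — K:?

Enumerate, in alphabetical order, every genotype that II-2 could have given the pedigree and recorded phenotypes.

K/I-1 un ·: X^KX^k
K/I-2 aff ·: X^kY
K/II-1 aff I-1×I-2: X^kY
K/II-2 ? ·: X^KX^K|X^KX^k
K/II-3 un I-1×I-2: X^KX^k
K/II-4 aff I-1×I-2: X^kX^k
K/III-1 un II-2×II-1: X^KY
K/III-2 un II-2×II-1: X^KX^k
K/III-3 ? II-2×II-1: X^KX^k|X^kX^k
⇒ K over [I-1,I-2,II-1,II-2,II-3,II-4,III-1,III-2,III-3]: 3 consistent

II-2 ∈ {X^KX^K, X^KX^k}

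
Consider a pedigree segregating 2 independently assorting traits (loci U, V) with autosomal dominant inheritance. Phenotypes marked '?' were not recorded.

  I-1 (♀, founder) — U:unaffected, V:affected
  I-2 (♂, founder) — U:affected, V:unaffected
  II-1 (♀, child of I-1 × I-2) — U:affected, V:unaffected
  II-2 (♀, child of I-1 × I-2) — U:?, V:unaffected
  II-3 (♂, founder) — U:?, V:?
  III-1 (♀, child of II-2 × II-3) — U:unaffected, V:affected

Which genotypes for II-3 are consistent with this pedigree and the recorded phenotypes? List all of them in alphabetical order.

II-3 ∈ {Uu VV, Uu Vv, uu VV, uu Vv}

U/I-1 un ·: uu
U/I-2 aff ·: Uu|UU
U/II-1 aff I-1×I-2: Uu
U/II-2 ? I-1×I-2: uu|Uu
U/II-3 ? ·: uu|Uu
U/III-1 un II-2×II-3: uu
⇒ U over [I-1,I-2,II-1,II-2,II-3,III-1]: 6 consistent
V/I-1 aff ·: Vv
V/I-2 un ·: vv
V/II-1 un I-1×I-2: vv
V/II-2 un I-1×I-2: vv
V/II-3 ? ·: Vv|VV
V/III-1 aff II-2×II-3: Vv
⇒ V over [I-1,I-2,II-1,II-2,II-3,III-1]: 2 consistent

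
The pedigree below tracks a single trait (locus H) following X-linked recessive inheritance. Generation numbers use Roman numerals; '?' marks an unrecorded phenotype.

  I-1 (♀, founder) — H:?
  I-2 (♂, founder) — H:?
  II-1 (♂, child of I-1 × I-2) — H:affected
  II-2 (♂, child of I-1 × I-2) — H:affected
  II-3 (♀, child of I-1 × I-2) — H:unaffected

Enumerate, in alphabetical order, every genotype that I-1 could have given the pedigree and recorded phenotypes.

I-1 ∈ {X^HX^h, X^hX^h}

H/I-1 ? ·: X^HX^h|X^hX^h
H/I-2 ? ·: X^HY|X^hY
H/II-1 aff I-1×I-2: X^hY
H/II-2 aff I-1×I-2: X^hY
H/II-3 un I-1×I-2: X^HX^H|X^HX^h
⇒ H over [I-1,I-2,II-1,II-2,II-3]: 4 consistent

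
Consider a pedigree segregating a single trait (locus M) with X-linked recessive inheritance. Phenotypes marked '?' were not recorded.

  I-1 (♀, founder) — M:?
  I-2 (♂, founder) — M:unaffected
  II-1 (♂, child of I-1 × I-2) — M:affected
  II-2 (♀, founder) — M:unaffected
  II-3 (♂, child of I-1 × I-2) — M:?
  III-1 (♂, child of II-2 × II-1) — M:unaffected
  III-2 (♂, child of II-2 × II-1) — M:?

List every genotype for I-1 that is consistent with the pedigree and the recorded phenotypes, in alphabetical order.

M/I-1 ? ·: X^MX^m|X^mX^m
M/I-2 un ·: X^MY
M/II-1 aff I-1×I-2: X^mY
M/II-2 un ·: X^MX^M|X^MX^m
M/II-3 ? I-1×I-2: X^MY|X^mY
M/III-1 un II-2×II-1: X^MY
M/III-2 ? II-2×II-1: X^MY|X^mY
⇒ M over [I-1,I-2,II-1,II-2,II-3,III-1,III-2]: 9 consistent

I-1 ∈ {X^MX^m, X^mX^m}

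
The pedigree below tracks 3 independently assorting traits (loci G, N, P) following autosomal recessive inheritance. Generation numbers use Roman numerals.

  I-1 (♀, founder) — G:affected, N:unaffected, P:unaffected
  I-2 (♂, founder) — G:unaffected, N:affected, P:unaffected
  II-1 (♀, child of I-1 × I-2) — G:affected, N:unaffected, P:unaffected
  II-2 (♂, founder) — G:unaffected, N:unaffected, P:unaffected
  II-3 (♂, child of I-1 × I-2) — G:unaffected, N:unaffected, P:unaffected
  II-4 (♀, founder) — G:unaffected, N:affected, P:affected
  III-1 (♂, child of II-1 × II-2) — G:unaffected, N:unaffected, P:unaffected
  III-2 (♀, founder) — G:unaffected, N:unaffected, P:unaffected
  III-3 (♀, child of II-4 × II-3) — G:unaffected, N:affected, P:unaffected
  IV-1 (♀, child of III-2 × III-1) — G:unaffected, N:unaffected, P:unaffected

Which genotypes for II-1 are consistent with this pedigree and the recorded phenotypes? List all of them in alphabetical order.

G/I-1 aff ·: gg
G/I-2 un ·: Gg
G/II-1 aff I-1×I-2: gg
G/II-2 un ·: GG|Gg
G/II-3 un I-1×I-2: Gg
G/II-4 un ·: GG|Gg
G/III-1 un II-1×II-2: Gg
G/III-2 un ·: GG|Gg
G/III-3 un II-4×II-3: GG|Gg
G/IV-1 un III-2×III-1: GG|Gg
⇒ G over [I-1,I-2,II-1,II-2,II-3,II-4,III-1,III-2,III-3,IV-1]: 32 consistent
N/I-1 un ·: NN|Nn
N/I-2 aff ·: nn
N/II-1 un I-1×I-2: Nn
N/II-2 un ·: NN|Nn
N/II-3 un I-1×I-2: Nn
N/II-4 aff ·: nn
N/III-1 un II-1×II-2: NN|Nn
N/III-2 un ·: NN|Nn
N/III-3 aff II-4×II-3: nn
N/IV-1 un III-2×III-1: NN|Nn
⇒ N over [I-1,I-2,II-1,II-2,II-3,II-4,III-1,III-2,III-3,IV-1]: 28 consistent
P/I-1 un ·: PP|Pp
P/I-2 un ·: PP|Pp
P/II-1 un I-1×I-2: PP|Pp
P/II-2 un ·: PP|Pp
P/II-3 un I-1×I-2: PP|Pp
P/II-4 aff ·: pp
P/III-1 un II-1×II-2: PP|Pp
P/III-2 un ·: PP|Pp
P/III-3 un II-4×II-3: Pp
P/IV-1 un III-2×III-1: PP|Pp
⇒ P over [I-1,I-2,II-1,II-2,II-3,II-4,III-1,III-2,III-3,IV-1]: 154 consistent

II-1 ∈ {gg Nn PP, gg Nn Pp}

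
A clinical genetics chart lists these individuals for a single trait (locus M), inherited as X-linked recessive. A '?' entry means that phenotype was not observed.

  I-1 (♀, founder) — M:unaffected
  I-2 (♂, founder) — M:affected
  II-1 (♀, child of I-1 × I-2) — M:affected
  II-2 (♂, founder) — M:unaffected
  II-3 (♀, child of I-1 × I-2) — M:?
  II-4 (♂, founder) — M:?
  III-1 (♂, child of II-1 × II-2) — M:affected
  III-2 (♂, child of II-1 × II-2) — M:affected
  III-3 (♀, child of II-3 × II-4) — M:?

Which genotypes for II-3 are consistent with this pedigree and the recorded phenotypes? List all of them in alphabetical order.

II-3 ∈ {X^MX^m, X^mX^m}

M/I-1 un ·: X^MX^m
M/I-2 aff ·: X^mY
M/II-1 aff I-1×I-2: X^mX^m
M/II-2 un ·: X^MY
M/II-3 ? I-1×I-2: X^MX^m|X^mX^m
M/II-4 ? ·: X^MY|X^mY
M/III-1 aff II-1×II-2: X^mY
M/III-2 aff II-1×II-2: X^mY
M/III-3 ? II-3×II-4: X^MX^M|X^MX^m|X^mX^m
⇒ M over [I-1,I-2,II-1,II-2,II-3,II-4,III-1,III-2,III-3]: 6 consistent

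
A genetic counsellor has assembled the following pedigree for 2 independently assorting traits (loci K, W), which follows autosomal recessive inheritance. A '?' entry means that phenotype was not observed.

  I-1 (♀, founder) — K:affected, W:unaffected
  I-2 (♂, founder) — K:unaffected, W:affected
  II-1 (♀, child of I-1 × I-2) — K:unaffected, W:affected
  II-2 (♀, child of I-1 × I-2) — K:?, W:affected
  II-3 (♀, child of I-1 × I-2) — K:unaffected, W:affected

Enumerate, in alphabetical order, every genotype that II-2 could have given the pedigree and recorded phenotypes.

II-2 ∈ {Kk ww, kk ww}

K/I-1 aff ·: kk
K/I-2 un ·: KK|Kk
K/II-1 un I-1×I-2: Kk
K/II-2 ? I-1×I-2: Kk|kk
K/II-3 un I-1×I-2: Kk
⇒ K over [I-1,I-2,II-1,II-2,II-3]: 3 consistent
W/I-1 un ·: Ww
W/I-2 aff ·: ww
W/II-1 aff I-1×I-2: ww
W/II-2 aff I-1×I-2: ww
W/II-3 aff I-1×I-2: ww
⇒ W over [I-1,I-2,II-1,II-2,II-3]: 1 consistent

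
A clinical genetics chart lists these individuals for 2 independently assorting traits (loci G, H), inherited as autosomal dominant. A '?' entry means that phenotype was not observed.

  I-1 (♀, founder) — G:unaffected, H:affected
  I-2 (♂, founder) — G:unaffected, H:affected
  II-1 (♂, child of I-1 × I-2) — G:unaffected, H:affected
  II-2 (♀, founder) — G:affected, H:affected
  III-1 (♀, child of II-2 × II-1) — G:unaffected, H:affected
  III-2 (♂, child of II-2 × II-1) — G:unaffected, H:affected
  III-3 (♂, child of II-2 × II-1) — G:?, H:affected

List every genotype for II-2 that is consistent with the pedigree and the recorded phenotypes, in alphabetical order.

G/I-1 un ·: gg
G/I-2 un ·: gg
G/II-1 un I-1×I-2: gg
G/II-2 aff ·: Gg
G/III-1 un II-2×II-1: gg
G/III-2 un II-2×II-1: gg
G/III-3 ? II-2×II-1: gg|Gg
⇒ G over [I-1,I-2,II-1,II-2,III-1,III-2,III-3]: 2 consistent
H/I-1 aff ·: Hh|HH
H/I-2 aff ·: Hh|HH
H/II-1 aff I-1×I-2: Hh|HH
H/II-2 aff ·: Hh|HH
H/III-1 aff II-2×II-1: Hh|HH
H/III-2 aff II-2×II-1: Hh|HH
H/III-3 aff II-2×II-1: Hh|HH
⇒ H over [I-1,I-2,II-1,II-2,III-1,III-2,III-3]: 84 consistent

II-2 ∈ {Gg HH, Gg Hh}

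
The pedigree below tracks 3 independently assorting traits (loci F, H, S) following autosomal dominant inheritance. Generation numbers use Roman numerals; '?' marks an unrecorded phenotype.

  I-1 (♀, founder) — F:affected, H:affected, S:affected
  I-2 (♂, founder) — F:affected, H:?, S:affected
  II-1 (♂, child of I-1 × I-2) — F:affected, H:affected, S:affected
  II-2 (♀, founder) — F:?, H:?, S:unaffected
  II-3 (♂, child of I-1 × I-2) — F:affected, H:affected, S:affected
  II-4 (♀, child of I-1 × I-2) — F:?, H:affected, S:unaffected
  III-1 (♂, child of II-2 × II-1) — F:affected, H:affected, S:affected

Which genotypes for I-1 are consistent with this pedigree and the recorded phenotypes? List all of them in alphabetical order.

F/I-1 aff ·: Ff|FF
F/I-2 aff ·: Ff|FF
F/II-1 aff I-1×I-2: Ff|FF
F/II-2 ? ·: ff|Ff|FF
F/II-3 aff I-1×I-2: Ff|FF
F/II-4 ? I-1×I-2: ff|Ff|FF
F/III-1 aff II-2×II-1: Ff|FF
⇒ F over [I-1,I-2,II-1,II-2,II-3,II-4,III-1]: 130 consistent
H/I-1 aff ·: Hh|HH
H/I-2 ? ·: hh|Hh|HH
H/II-1 aff I-1×I-2: Hh|HH
H/II-2 ? ·: hh|Hh|HH
H/II-3 aff I-1×I-2: Hh|HH
H/II-4 aff I-1×I-2: Hh|HH
H/III-1 aff II-2×II-1: Hh|HH
⇒ H over [I-1,I-2,II-1,II-2,II-3,II-4,III-1]: 122 consistent
S/I-1 aff ·: Ss
S/I-2 aff ·: Ss
S/II-1 aff I-1×I-2: Ss|SS
S/II-2 un ·: ss
S/II-3 aff I-1×I-2: Ss|SS
S/II-4 un I-1×I-2: ss
S/III-1 aff II-2×II-1: Ss
⇒ S over [I-1,I-2,II-1,II-2,II-3,II-4,III-1]: 4 consistent

I-1 ∈ {FF HH Ss, FF Hh Ss, Ff HH Ss, Ff Hh Ss}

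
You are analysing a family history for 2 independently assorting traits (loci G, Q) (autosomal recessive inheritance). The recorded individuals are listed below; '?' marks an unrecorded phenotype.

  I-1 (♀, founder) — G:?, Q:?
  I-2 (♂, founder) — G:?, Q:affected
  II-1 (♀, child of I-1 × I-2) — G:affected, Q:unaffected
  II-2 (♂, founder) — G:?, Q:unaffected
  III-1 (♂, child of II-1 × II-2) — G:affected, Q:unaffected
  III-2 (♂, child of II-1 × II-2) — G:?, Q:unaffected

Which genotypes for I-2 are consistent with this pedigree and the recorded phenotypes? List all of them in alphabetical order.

I-2 ∈ {Gg qq, gg qq}

G/I-1 ? ·: Gg|gg
G/I-2 ? ·: Gg|gg
G/II-1 aff I-1×I-2: gg
G/II-2 ? ·: Gg|gg
G/III-1 aff II-1×II-2: gg
G/III-2 ? II-1×II-2: Gg|gg
⇒ G over [I-1,I-2,II-1,II-2,III-1,III-2]: 12 consistent
Q/I-1 ? ·: QQ|Qq
Q/I-2 aff ·: qq
Q/II-1 un I-1×I-2: Qq
Q/II-2 un ·: QQ|Qq
Q/III-1 un II-1×II-2: QQ|Qq
Q/III-2 un II-1×II-2: QQ|Qq
⇒ Q over [I-1,I-2,II-1,II-2,III-1,III-2]: 16 consistent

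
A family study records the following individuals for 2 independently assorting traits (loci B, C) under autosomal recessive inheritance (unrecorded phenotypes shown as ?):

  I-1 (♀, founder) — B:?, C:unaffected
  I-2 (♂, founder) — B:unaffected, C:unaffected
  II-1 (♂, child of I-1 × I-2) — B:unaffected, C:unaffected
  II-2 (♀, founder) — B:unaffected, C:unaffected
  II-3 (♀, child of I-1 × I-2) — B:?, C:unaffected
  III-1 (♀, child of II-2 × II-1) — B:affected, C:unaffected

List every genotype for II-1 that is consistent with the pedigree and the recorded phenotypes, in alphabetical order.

B/I-1 ? ·: BB|Bb|bb
B/I-2 un ·: BB|Bb
B/II-1 un I-1×I-2: Bb
B/II-2 un ·: Bb
B/II-3 ? I-1×I-2: BB|Bb|bb
B/III-1 aff II-2×II-1: bb
⇒ B over [I-1,I-2,II-1,II-2,II-3,III-1]: 10 consistent
C/I-1 un ·: CC|Cc
C/I-2 un ·: CC|Cc
C/II-1 un I-1×I-2: CC|Cc
C/II-2 un ·: CC|Cc
C/II-3 un I-1×I-2: CC|Cc
C/III-1 un II-2×II-1: CC|Cc
⇒ C over [I-1,I-2,II-1,II-2,II-3,III-1]: 45 consistent

II-1 ∈ {Bb CC, Bb Cc}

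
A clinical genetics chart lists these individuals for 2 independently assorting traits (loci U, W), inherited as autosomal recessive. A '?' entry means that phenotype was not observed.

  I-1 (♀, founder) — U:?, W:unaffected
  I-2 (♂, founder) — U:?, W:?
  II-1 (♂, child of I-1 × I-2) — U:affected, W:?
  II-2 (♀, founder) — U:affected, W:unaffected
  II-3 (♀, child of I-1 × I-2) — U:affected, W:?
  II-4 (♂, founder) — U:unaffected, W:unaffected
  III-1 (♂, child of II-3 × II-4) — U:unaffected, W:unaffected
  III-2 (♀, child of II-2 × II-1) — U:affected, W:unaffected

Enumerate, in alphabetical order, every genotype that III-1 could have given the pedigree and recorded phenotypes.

III-1 ∈ {Uu WW, Uu Ww}

U/I-1 ? ·: Uu|uu
U/I-2 ? ·: Uu|uu
U/II-1 aff I-1×I-2: uu
U/II-2 aff ·: uu
U/II-3 aff I-1×I-2: uu
U/II-4 un ·: UU|Uu
U/III-1 un II-3×II-4: Uu
U/III-2 aff II-2×II-1: uu
⇒ U over [I-1,I-2,II-1,II-2,II-3,II-4,III-1,III-2]: 8 consistent
W/I-1 un ·: WW|Ww
W/I-2 ? ·: WW|Ww|ww
W/II-1 ? I-1×I-2: WW|Ww|ww
W/II-2 un ·: WW|Ww
W/II-3 ? I-1×I-2: WW|Ww|ww
W/II-4 un ·: WW|Ww
W/III-1 un II-3×II-4: WW|Ww
W/III-2 un II-2×II-1: WW|Ww
⇒ W over [I-1,I-2,II-1,II-2,II-3,II-4,III-1,III-2]: 240 consistent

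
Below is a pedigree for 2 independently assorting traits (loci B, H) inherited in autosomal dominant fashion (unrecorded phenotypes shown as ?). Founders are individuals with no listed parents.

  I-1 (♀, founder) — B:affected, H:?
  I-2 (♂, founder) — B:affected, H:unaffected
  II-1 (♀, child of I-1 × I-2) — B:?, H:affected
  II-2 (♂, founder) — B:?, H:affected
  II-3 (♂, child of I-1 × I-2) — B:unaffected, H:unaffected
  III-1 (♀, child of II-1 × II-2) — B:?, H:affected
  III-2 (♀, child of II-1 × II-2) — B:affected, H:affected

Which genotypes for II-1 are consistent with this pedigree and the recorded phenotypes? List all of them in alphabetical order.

B/I-1 aff ·: Bb
B/I-2 aff ·: Bb
B/II-1 ? I-1×I-2: bb|Bb|BB
B/II-2 ? ·: bb|Bb|BB
B/II-3 un I-1×I-2: bb
B/III-1 ? II-1×II-2: bb|Bb|BB
B/III-2 aff II-1×II-2: Bb|BB
⇒ B over [I-1,I-2,II-1,II-2,II-3,III-1,III-2]: 21 consistent
H/I-1 ? ·: Hh
H/I-2 un ·: hh
H/II-1 aff I-1×I-2: Hh
H/II-2 aff ·: Hh|HH
H/II-3 un I-1×I-2: hh
H/III-1 aff II-1×II-2: Hh|HH
H/III-2 aff II-1×II-2: Hh|HH
⇒ H over [I-1,I-2,II-1,II-2,II-3,III-1,III-2]: 8 consistent

II-1 ∈ {BB Hh, Bb Hh, bb Hh}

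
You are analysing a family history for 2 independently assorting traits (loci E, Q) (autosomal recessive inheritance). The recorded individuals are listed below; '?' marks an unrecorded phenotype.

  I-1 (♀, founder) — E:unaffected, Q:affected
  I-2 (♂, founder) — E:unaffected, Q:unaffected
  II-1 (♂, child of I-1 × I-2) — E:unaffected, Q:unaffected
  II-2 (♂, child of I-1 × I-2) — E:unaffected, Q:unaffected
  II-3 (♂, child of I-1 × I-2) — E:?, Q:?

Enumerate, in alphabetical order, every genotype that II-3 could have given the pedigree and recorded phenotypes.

II-3 ∈ {EE Qq, EE qq, Ee Qq, Ee qq, ee Qq, ee qq}

E/I-1 un ·: EE|Ee
E/I-2 un ·: EE|Ee
E/II-1 un I-1×I-2: EE|Ee
E/II-2 un I-1×I-2: EE|Ee
E/II-3 ? I-1×I-2: EE|Ee|ee
⇒ E over [I-1,I-2,II-1,II-2,II-3]: 29 consistent
Q/I-1 aff ·: qq
Q/I-2 un ·: QQ|Qq
Q/II-1 un I-1×I-2: Qq
Q/II-2 un I-1×I-2: Qq
Q/II-3 ? I-1×I-2: Qq|qq
⇒ Q over [I-1,I-2,II-1,II-2,II-3]: 3 consistent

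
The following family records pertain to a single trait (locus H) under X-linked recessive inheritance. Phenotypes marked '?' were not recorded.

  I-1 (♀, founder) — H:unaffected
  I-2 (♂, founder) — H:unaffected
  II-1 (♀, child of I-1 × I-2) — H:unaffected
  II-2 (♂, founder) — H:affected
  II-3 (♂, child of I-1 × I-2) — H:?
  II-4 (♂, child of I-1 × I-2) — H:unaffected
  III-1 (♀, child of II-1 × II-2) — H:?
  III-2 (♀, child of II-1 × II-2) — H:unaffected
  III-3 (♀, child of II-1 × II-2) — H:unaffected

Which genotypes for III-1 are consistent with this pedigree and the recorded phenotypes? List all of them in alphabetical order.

III-1 ∈ {X^HX^h, X^hX^h}

H/I-1 un ·: X^HX^H|X^HX^h
H/I-2 un ·: X^HY
H/II-1 un I-1×I-2: X^HX^H|X^HX^h
H/II-2 aff ·: X^hY
H/II-3 ? I-1×I-2: X^HY|X^hY
H/II-4 un I-1×I-2: X^HY
H/III-1 ? II-1×II-2: X^HX^h|X^hX^h
H/III-2 un II-1×II-2: X^HX^h
H/III-3 un II-1×II-2: X^HX^h
⇒ H over [I-1,I-2,II-1,II-2,II-3,II-4,III-1,III-2,III-3]: 7 consistent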